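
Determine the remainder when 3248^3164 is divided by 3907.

958

Compute successive squares:
3164 in binary is 110001011100, i.e. 3164 = 2048 + 1024 + 64 + 16 + 8 + 4.
3248^1 ≡ 3248 (mod 3907)
3248^2 ≡ 3248^2 = 10549504 ≡ 604 (mod 3907)
3248^4 ≡ 604^2 = 364816 ≡ 1465 (mod 3907)
3248^8 ≡ 1465^2 = 2146225 ≡ 1282 (mod 3907)
3248^16 ≡ 1282^2 = 1643524 ≡ 2584 (mod 3907)
3248^32 ≡ 2584^2 = 6677056 ≡ 3900 (mod 3907)
3248^64 ≡ 3900^2 = 15210000 ≡ 49 (mod 3907)
3248^128 ≡ 49^2 = 2401 (mod 3907)
3248^256 ≡ 2401^2 = 5764801 ≡ 1976 (mod 3907)
3248^512 ≡ 1976^2 = 3904576 ≡ 1483 (mod 3907)
3248^1024 ≡ 1483^2 = 2199289 ≡ 3555 (mod 3907)
3248^2048 ≡ 3555^2 = 12638025 ≡ 2787 (mod 3907)
3248^3164 = 3248^2048 × 3248^1024 × 3248^64 × 3248^16 × 3248^8 × 3248^4 ≡ 2787 × 3555 × 49 × 2584 × 1282 × 1465 (mod 3907).
Accumulate the product:
2787 × 3555 = 9907785 ≡ 3540
3540 × 49 = 173460 ≡ 1552
1552 × 2584 = 4010368 ≡ 1786
1786 × 1282 = 2289652 ≡ 150
150 × 1465 = 219750 ≡ 958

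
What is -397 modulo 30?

-397 = -14*30 + 23, so -397 ≡ 23 (mod 30).

23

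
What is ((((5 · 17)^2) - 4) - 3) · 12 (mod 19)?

5 · 17 = 85 ≡ 9 (mod 19)
(9)^2 ≡ 5 (mod 19)
5 - 4 = 1
1 - 3 = -2 ≡ 17 (mod 19)
17 · 12 = 204 ≡ 14 (mod 19)

14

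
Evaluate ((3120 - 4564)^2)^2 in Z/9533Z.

3120 - 4564 = -1444 ≡ 8089 (mod 9533)
(8089)^2 ≡ 6942 (mod 9533)
(6942)^2 ≡ 2049 (mod 9533)

2049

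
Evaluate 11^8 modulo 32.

Compute successive squares:
11^1 ≡ 11 (mod 32)
11^2 ≡ 11^2 = 121 ≡ 25 (mod 32)
11^4 ≡ 25^2 = 625 ≡ 17 (mod 32)
11^8 ≡ 17^2 = 289 ≡ 1 (mod 32)
So 11^8 ≡ 1 (mod 32).

1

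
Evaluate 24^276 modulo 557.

276 in binary is 100010100, i.e. 276 = 256 + 16 + 4.
24^1 ≡ 24 (mod 557)
24^2 ≡ 24^2 = 576 ≡ 19 (mod 557)
24^4 ≡ 19^2 = 361 (mod 557)
24^8 ≡ 361^2 = 130321 ≡ 540 (mod 557)
24^16 ≡ 540^2 = 291600 ≡ 289 (mod 557)
24^32 ≡ 289^2 = 83521 ≡ 528 (mod 557)
24^64 ≡ 528^2 = 278784 ≡ 284 (mod 557)
24^128 ≡ 284^2 = 80656 ≡ 448 (mod 557)
24^256 ≡ 448^2 = 200704 ≡ 184 (mod 557)
24^276 = 24^256 · 24^16 · 24^4 ≡ 184 · 289 · 361 (mod 557).
Accumulate the product:
184 · 289 = 53176 ≡ 261
261 · 361 = 94221 ≡ 88

88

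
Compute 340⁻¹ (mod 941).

By the extended Euclidean algorithm:
941 = 2*340 + 261
340 = 1*261 + 79
261 = 3*79 + 24
79 = 3*24 + 7
24 = 3*7 + 3
7 = 2*3 + 1
3 = 3*1 + 0
gcd(340, 941) = 1, so the inverse exists.
Back-substitute for 1:
1 = 1*7 − 2*3
  = −2*24 + 7*7
  = 7*79 − 23*24
  = −23*261 + 76*79
  = 76*340 − 99*261
  = −99*941 + 274*340
So 340⁻¹ ≡ 274 (mod 941).

274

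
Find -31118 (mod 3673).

-31118 = -9·3673 + 1939, so -31118 ≡ 1939 (mod 3673).

1939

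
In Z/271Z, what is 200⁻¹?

229

271 = 1·200 + 71
200 = 2·71 + 58
71 = 1·58 + 13
58 = 4·13 + 6
13 = 2·6 + 1
6 = 6·1 + 0
gcd(200, 271) = 1, so the inverse exists.
Bézout: 1 = 31·271 − 42·200.
So 200⁻¹ ≡ −42 ≡ 229 (mod 271).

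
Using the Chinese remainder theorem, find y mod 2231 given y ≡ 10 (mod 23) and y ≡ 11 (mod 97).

884

23⁻¹ mod 97: 23·38 ≡ 1 (mod 97), so 23⁻¹ ≡ 38.
y = 10 + 23·((11 − 10)·38 mod 97) = 10 + 23·38 = 884.
Check: 884 mod 23 = 10, 884 mod 97 = 11. ✓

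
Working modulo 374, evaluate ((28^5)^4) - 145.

(28)^5 ≡ 10 (mod 374)
(10)^4 ≡ 276 (mod 374)
276 - 145 = 131

131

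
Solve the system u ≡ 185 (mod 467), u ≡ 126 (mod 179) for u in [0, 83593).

35210

467⁻¹ mod 179: 467*23 ≡ 1 (mod 179), so 467⁻¹ ≡ 23.
u = 185 + 467*((126 − 185)*23 mod 179) = 185 + 467*75 = 35210.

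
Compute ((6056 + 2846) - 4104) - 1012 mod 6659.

6056 + 2846 = 8902 ≡ 2243 (mod 6659)
2243 - 4104 = -1861 ≡ 4798 (mod 6659)
4798 - 1012 = 3786

3786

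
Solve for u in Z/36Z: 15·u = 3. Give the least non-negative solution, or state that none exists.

5

gcd(15, 36) = 3, and 3 | 3, so solutions exist.
Divide through by 3: 5·u ≡ 1 mod 12.
5⁻¹ ≡ 5 (mod 12).
u ≡ 5·1 ≡ 5 (mod 12).
The smallest non-negative solution is u = 5.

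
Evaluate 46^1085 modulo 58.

Using repeated squaring:
46^1 ≡ 46 (mod 58)
46^2 ≡ 46^2 = 2116 ≡ 28 (mod 58)
46^4 ≡ 28^2 = 784 ≡ 30 (mod 58)
46^8 ≡ 30^2 = 900 ≡ 30 (mod 58)
46^16 ≡ 30^2 = 900 ≡ 30 (mod 58)
46^32 ≡ 30^2 = 900 ≡ 30 (mod 58)
46^64 ≡ 30^2 = 900 ≡ 30 (mod 58)
46^128 ≡ 30^2 = 900 ≡ 30 (mod 58)
46^256 ≡ 30^2 = 900 ≡ 30 (mod 58)
46^512 ≡ 30^2 = 900 ≡ 30 (mod 58)
46^1024 ≡ 30^2 = 900 ≡ 30 (mod 58)
46^1085 = 46^1024 × 46^32 × 46^16 × 46^8 × 46^4 × 46^1 ≡ 30 × 30 × 30 × 30 × 30 × 46 (mod 58).
Accumulate the product:
30 × 30 = 900 ≡ 30
30 × 30 = 900 ≡ 30
30 × 30 = 900 ≡ 30
30 × 30 = 900 ≡ 30
30 × 46 = 1380 ≡ 46

46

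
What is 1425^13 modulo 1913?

By square-and-multiply:
13 in binary is 1101, i.e. 13 = 8 + 4 + 1.
1425^1 ≡ 1425 (mod 1913)
1425^2 ≡ 1425^2 = 2030625 ≡ 932 (mod 1913)
1425^4 ≡ 932^2 = 868624 ≡ 122 (mod 1913)
1425^8 ≡ 122^2 = 14884 ≡ 1493 (mod 1913)
1425^13 = 1425^8 × 1425^4 × 1425^1 ≡ 1493 × 122 × 1425 (mod 1913).
Accumulate the product:
1493 × 122 = 182146 ≡ 411
411 × 1425 = 585675 ≡ 297

297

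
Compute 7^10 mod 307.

Using repeated squaring:
10 in binary is 1010, i.e. 10 = 8 + 2.
7^1 ≡ 7 (mod 307)
7^2 ≡ 7^2 = 49 (mod 307)
7^4 ≡ 49^2 = 2401 ≡ 252 (mod 307)
7^8 ≡ 252^2 = 63504 ≡ 262 (mod 307)
7^10 = 7^8 * 7^2 ≡ 262 * 49 (mod 307).
262 * 49 = 12838 ≡ 251 (mod 307).

251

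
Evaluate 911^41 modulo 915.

56

911^1 ≡ 911 (mod 915)
911^2 ≡ 911^2 = 829921 ≡ 16 (mod 915)
911^4 ≡ 16^2 = 256 (mod 915)
911^8 ≡ 256^2 = 65536 ≡ 571 (mod 915)
911^16 ≡ 571^2 = 326041 ≡ 301 (mod 915)
911^32 ≡ 301^2 = 90601 ≡ 16 (mod 915)
911^41 = 911^32 · 911^8 · 911^1 ≡ 16 · 571 · 911 (mod 915).
Accumulate the product:
16 · 571 = 9136 ≡ 901
901 · 911 = 820811 ≡ 56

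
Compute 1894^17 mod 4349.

17 in binary is 10001, i.e. 17 = 16 + 1.
1894^1 ≡ 1894 (mod 4349)
1894^2 ≡ 1894^2 = 3587236 ≡ 3660 (mod 4349)
1894^4 ≡ 3660^2 = 13395600 ≡ 680 (mod 4349)
1894^8 ≡ 680^2 = 462400 ≡ 1406 (mod 4349)
1894^16 ≡ 1406^2 = 1976836 ≡ 2390 (mod 4349)
1894^17 = 1894^16 * 1894^1 ≡ 2390 * 1894 (mod 4349).
2390 * 1894 = 4526660 ≡ 3700 (mod 4349).

3700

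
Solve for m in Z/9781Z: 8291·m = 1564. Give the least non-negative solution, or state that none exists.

3570

gcd(8291, 9781) = 1, so a unique solution mod 9781 exists.
8291⁻¹ ≡ 3617 (mod 9781).
m ≡ 3617·1564 ≡ 3570 (mod 9781).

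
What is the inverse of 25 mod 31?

5

Run the extended Euclidean algorithm:
31 = 1×25 + 6
25 = 4×6 + 1
6 = 6×1 + 0
gcd(25, 31) = 1, so the inverse exists.
Back-substitute for 1:
1 = 1×25 − 4×6
  = −4×31 + 5×25
So 25⁻¹ ≡ 5 (mod 31).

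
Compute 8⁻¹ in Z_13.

5

13 = 1×8 + 5
8 = 1×5 + 3
5 = 1×3 + 2
3 = 1×2 + 1
2 = 2×1 + 0
gcd(8, 13) = 1, so the inverse exists.
Bézout: 1 = −3×13 + 5×8.
So 8⁻¹ ≡ 5 (mod 13).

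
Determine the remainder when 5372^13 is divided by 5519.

By square-and-multiply:
5372^1 ≡ 5372 (mod 5519)
5372^2 ≡ 5372^2 = 28858384 ≡ 5052 (mod 5519)
5372^4 ≡ 5052^2 = 25522704 ≡ 2848 (mod 5519)
5372^8 ≡ 2848^2 = 8111104 ≡ 3693 (mod 5519)
5372^13 = 5372^8 · 5372^4 · 5372^1 ≡ 3693 · 2848 · 5372 (mod 5519).
Accumulate the product:
3693 · 2848 = 10517664 ≡ 3969
3969 · 5372 = 21321468 ≡ 1571

1571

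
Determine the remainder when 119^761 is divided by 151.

761 in binary is 1011111001, i.e. 761 = 512 + 128 + 64 + 32 + 16 + 8 + 1.
119^1 ≡ 119 (mod 151)
119^2 ≡ 119^2 = 14161 ≡ 118 (mod 151)
119^4 ≡ 118^2 = 13924 ≡ 32 (mod 151)
119^8 ≡ 32^2 = 1024 ≡ 118 (mod 151)
119^16 ≡ 118^2 = 13924 ≡ 32 (mod 151)
119^32 ≡ 32^2 = 1024 ≡ 118 (mod 151)
119^64 ≡ 118^2 = 13924 ≡ 32 (mod 151)
119^128 ≡ 32^2 = 1024 ≡ 118 (mod 151)
119^256 ≡ 118^2 = 13924 ≡ 32 (mod 151)
119^512 ≡ 32^2 = 1024 ≡ 118 (mod 151)
119^761 = 119^512 × 119^128 × 119^64 × 119^32 × 119^16 × 119^8 × 119^1 ≡ 118 × 118 × 32 × 118 × 32 × 118 × 119 (mod 151).
Accumulate the product:
118 × 118 = 13924 ≡ 32
32 × 32 = 1024 ≡ 118
118 × 118 = 13924 ≡ 32
32 × 32 = 1024 ≡ 118
118 × 118 = 13924 ≡ 32
32 × 119 = 3808 ≡ 33

33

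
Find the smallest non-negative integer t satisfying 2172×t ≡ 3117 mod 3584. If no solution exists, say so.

gcd(2172, 3584) = 4, and 4 does not divide 3117.
So the congruence has no solution.

no solution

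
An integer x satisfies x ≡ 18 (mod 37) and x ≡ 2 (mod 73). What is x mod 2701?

1535

37⁻¹ mod 73: 37*2 ≡ 1 (mod 73), so 37⁻¹ ≡ 2.
x = 18 + 37*((2 − 18)*2 mod 73) = 18 + 37*41 = 1535.
Check: 1535 mod 37 = 18, 1535 mod 73 = 2. ✓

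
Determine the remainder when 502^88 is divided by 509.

88 in binary is 1011000, i.e. 88 = 64 + 16 + 8.
502^1 ≡ 502 (mod 509)
502^2 ≡ 502^2 = 252004 ≡ 49 (mod 509)
502^4 ≡ 49^2 = 2401 ≡ 365 (mod 509)
502^8 ≡ 365^2 = 133225 ≡ 376 (mod 509)
502^16 ≡ 376^2 = 141376 ≡ 383 (mod 509)
502^32 ≡ 383^2 = 146689 ≡ 97 (mod 509)
502^64 ≡ 97^2 = 9409 ≡ 247 (mod 509)
502^88 = 502^64 × 502^16 × 502^8 ≡ 247 × 383 × 376 (mod 509).
Accumulate the product:
247 × 383 = 94601 ≡ 436
436 × 376 = 163936 ≡ 38

38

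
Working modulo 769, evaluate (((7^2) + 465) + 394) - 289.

(7)^2 ≡ 49 (mod 769)
49 + 465 = 514
514 + 394 = 908 ≡ 139 (mod 769)
139 - 289 = -150 ≡ 619 (mod 769)

619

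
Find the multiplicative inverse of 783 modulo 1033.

By the extended Euclidean algorithm:
1033 = 1*783 + 250
783 = 3*250 + 33
250 = 7*33 + 19
33 = 1*19 + 14
19 = 1*14 + 5
14 = 2*5 + 4
5 = 1*4 + 1
4 = 4*1 + 0
gcd(783, 1033) = 1, so the inverse exists.
Back-substitute for 1:
1 = 1*5 − 1*4
  = −1*14 + 3*5
  = 3*19 − 4*14
  = −4*33 + 7*19
  = 7*250 − 53*33
  = −53*783 + 166*250
  = 166*1033 − 219*783
So 783⁻¹ ≡ −219 ≡ 814 (mod 1033).

814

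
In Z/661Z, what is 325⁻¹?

120

661 = 2*325 + 11
325 = 29*11 + 6
11 = 1*6 + 5
6 = 1*5 + 1
5 = 5*1 + 0
gcd(325, 661) = 1, so the inverse exists.
Bézout: 1 = −59*661 + 120*325.
So 325⁻¹ ≡ 120 (mod 661).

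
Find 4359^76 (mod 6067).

2811

76 in binary is 1001100, i.e. 76 = 64 + 8 + 4.
4359^1 ≡ 4359 (mod 6067)
4359^2 ≡ 4359^2 = 19000881 ≡ 5104 (mod 6067)
4359^4 ≡ 5104^2 = 26050816 ≡ 5185 (mod 6067)
4359^8 ≡ 5185^2 = 26884225 ≡ 1348 (mod 6067)
4359^16 ≡ 1348^2 = 1817104 ≡ 3071 (mod 6067)
4359^32 ≡ 3071^2 = 9431041 ≡ 2923 (mod 6067)
4359^64 ≡ 2923^2 = 8543929 ≡ 1593 (mod 6067)
4359^76 = 4359^64 × 4359^8 × 4359^4 ≡ 1593 × 1348 × 5185 (mod 6067).
Accumulate the product:
1593 × 1348 = 2147364 ≡ 5713
5713 × 5185 = 29621905 ≡ 2811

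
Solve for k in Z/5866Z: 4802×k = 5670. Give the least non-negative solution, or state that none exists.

342

gcd(4802, 5866) = 14, and 14 | 5670, so solutions exist.
Divide through by 14: 343×k mod 419 = 405.
343⁻¹ ≡ 215 (mod 419).
k ≡ 215×405 ≡ 342 (mod 419).
The smallest non-negative solution is k = 342.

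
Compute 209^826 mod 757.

Compute successive squares:
826 in binary is 1100111010, i.e. 826 = 512 + 256 + 32 + 16 + 8 + 2.
209^1 ≡ 209 (mod 757)
209^2 ≡ 209^2 = 43681 ≡ 532 (mod 757)
209^4 ≡ 532^2 = 283024 ≡ 663 (mod 757)
209^8 ≡ 663^2 = 439569 ≡ 509 (mod 757)
209^16 ≡ 509^2 = 259081 ≡ 187 (mod 757)
209^32 ≡ 187^2 = 34969 ≡ 147 (mod 757)
209^64 ≡ 147^2 = 21609 ≡ 413 (mod 757)
209^128 ≡ 413^2 = 170569 ≡ 244 (mod 757)
209^256 ≡ 244^2 = 59536 ≡ 490 (mod 757)
209^512 ≡ 490^2 = 240100 ≡ 131 (mod 757)
209^826 = 209^512 · 209^256 · 209^32 · 209^16 · 209^8 · 209^2 ≡ 131 · 490 · 147 · 187 · 509 · 532 (mod 757).
Accumulate the product:
131 · 490 = 64190 ≡ 602
602 · 147 = 88494 ≡ 682
682 · 187 = 127534 ≡ 358
358 · 509 = 182222 ≡ 542
542 · 532 = 288344 ≡ 684

684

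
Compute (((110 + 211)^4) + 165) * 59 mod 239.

110 + 211 = 321 ≡ 82 (mod 239)
(82)^4 ≡ 68 (mod 239)
68 + 165 = 233
233 * 59 = 13747 ≡ 124 (mod 239)

124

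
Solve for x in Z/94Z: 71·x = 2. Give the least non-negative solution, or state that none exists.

4

gcd(71, 94) = 1, so a unique solution mod 94 exists.
71⁻¹ ≡ 49 (mod 94).
x ≡ 49·2 ≡ 4 (mod 94).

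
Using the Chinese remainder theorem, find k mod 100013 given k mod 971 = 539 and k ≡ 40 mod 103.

971⁻¹ mod 103: 971*96 ≡ 1 (mod 103), so 971⁻¹ ≡ 96.
k = 539 + 971*((40 − 539)*96 mod 103) = 539 + 971*94 = 91813.
Check: 91813 mod 971 = 539, 91813 mod 103 = 40. ✓

91813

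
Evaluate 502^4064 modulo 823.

281

Using repeated squaring:
4064 in binary is 111111100000, i.e. 4064 = 2048 + 1024 + 512 + 256 + 128 + 64 + 32.
502^1 ≡ 502 (mod 823)
502^2 ≡ 502^2 = 252004 ≡ 166 (mod 823)
502^4 ≡ 166^2 = 27556 ≡ 397 (mod 823)
502^8 ≡ 397^2 = 157609 ≡ 416 (mod 823)
502^16 ≡ 416^2 = 173056 ≡ 226 (mod 823)
502^32 ≡ 226^2 = 51076 ≡ 50 (mod 823)
502^64 ≡ 50^2 = 2500 ≡ 31 (mod 823)
502^128 ≡ 31^2 = 961 ≡ 138 (mod 823)
502^256 ≡ 138^2 = 19044 ≡ 115 (mod 823)
502^512 ≡ 115^2 = 13225 ≡ 57 (mod 823)
502^1024 ≡ 57^2 = 3249 ≡ 780 (mod 823)
502^2048 ≡ 780^2 = 608400 ≡ 203 (mod 823)
502^4064 = 502^2048 * 502^1024 * 502^512 * 502^256 * 502^128 * 502^64 * 502^32 ≡ 203 * 780 * 57 * 115 * 138 * 31 * 50 (mod 823).
Accumulate the product:
203 * 780 = 158340 ≡ 324
324 * 57 = 18468 ≡ 362
362 * 115 = 41630 ≡ 480
480 * 138 = 66240 ≡ 400
400 * 31 = 12400 ≡ 55
55 * 50 = 2750 ≡ 281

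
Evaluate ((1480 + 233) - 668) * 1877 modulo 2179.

1480 + 233 = 1713
1713 - 668 = 1045
1045 * 1877 = 1961465 ≡ 365 (mod 2179)

365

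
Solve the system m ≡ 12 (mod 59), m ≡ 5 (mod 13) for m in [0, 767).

720

59⁻¹ mod 13: 59*2 ≡ 1 (mod 13), so 59⁻¹ ≡ 2.
m = 12 + 59*((5 − 12)*2 mod 13) = 12 + 59*12 = 720.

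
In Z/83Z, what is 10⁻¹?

By the extended Euclidean algorithm:
83 = 8·10 + 3
10 = 3·3 + 1
3 = 3·1 + 0
gcd(10, 83) = 1, so the inverse exists.
Bézout: 1 = −3·83 + 25·10.
So 10⁻¹ ≡ 25 (mod 83).

25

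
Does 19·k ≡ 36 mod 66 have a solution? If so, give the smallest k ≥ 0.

gcd(19, 66) = 1, so a unique solution mod 66 exists.
19⁻¹ ≡ 7 (mod 66).
k ≡ 7·36 ≡ 54 (mod 66).

54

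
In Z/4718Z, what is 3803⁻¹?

4718 = 1·3803 + 915
3803 = 4·915 + 143
915 = 6·143 + 57
143 = 2·57 + 29
57 = 1·29 + 28
29 = 1·28 + 1
28 = 28·1 + 0
gcd(3803, 4718) = 1, so the inverse exists.
Back-substitute for 1:
1 = 1·29 − 1·28
  = −1·57 + 2·29
  = 2·143 − 5·57
  = −5·915 + 32·143
  = 32·3803 − 133·915
  = −133·4718 + 165·3803
So 3803⁻¹ ≡ 165 (mod 4718).

165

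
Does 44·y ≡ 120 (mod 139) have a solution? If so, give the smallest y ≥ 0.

28

gcd(44, 139) = 1, so a unique solution mod 139 exists.
44⁻¹ ≡ 79 (mod 139).
y ≡ 79·120 ≡ 28 (mod 139).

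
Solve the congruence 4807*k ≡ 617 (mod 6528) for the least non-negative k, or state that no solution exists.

gcd(4807, 6528) = 1, so a unique solution mod 6528 exists.
4807⁻¹ ≡ 3319 (mod 6528).
k ≡ 3319*617 ≡ 4559 (mod 6528).

4559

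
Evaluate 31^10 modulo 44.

10 in binary is 1010, i.e. 10 = 8 + 2.
31^1 ≡ 31 (mod 44)
31^2 ≡ 31^2 = 961 ≡ 37 (mod 44)
31^4 ≡ 37^2 = 1369 ≡ 5 (mod 44)
31^8 ≡ 5^2 = 25 (mod 44)
31^10 = 31^8 × 31^2 ≡ 25 × 37 (mod 44).
25 × 37 = 925 ≡ 1 (mod 44).

1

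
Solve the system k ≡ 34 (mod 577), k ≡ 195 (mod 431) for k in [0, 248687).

577⁻¹ mod 431: 577×62 ≡ 1 (mod 431), so 577⁻¹ ≡ 62.
k = 34 + 577×((195 − 34)×62 mod 431) = 34 + 577×69 = 39847.

39847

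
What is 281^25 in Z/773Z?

25 in binary is 11001, i.e. 25 = 16 + 8 + 1.
281^1 ≡ 281 (mod 773)
281^2 ≡ 281^2 = 78961 ≡ 115 (mod 773)
281^4 ≡ 115^2 = 13225 ≡ 84 (mod 773)
281^8 ≡ 84^2 = 7056 ≡ 99 (mod 773)
281^16 ≡ 99^2 = 9801 ≡ 525 (mod 773)
281^25 = 281^16 * 281^8 * 281^1 ≡ 525 * 99 * 281 (mod 773).
Accumulate the product:
525 * 99 = 51975 ≡ 184
184 * 281 = 51704 ≡ 686

686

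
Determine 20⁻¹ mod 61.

58

Apply the Euclidean algorithm and back-substitute:
61 = 3·20 + 1
20 = 20·1 + 0
gcd(20, 61) = 1, so the inverse exists.
Bézout: 1 = 1·61 − 3·20.
So 20⁻¹ ≡ −3 ≡ 58 (mod 61).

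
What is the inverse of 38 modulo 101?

8

Run the extended Euclidean algorithm:
101 = 2*38 + 25
38 = 1*25 + 13
25 = 1*13 + 12
13 = 1*12 + 1
12 = 12*1 + 0
gcd(38, 101) = 1, so the inverse exists.
Bézout: 1 = −3*101 + 8*38.
So 38⁻¹ ≡ 8 (mod 101).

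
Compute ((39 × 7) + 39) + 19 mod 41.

39 × 7 = 273 ≡ 27 (mod 41)
27 + 39 = 66 ≡ 25 (mod 41)
25 + 19 = 44 ≡ 3 (mod 41)

3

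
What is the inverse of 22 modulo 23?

22

Apply the Euclidean algorithm and back-substitute:
23 = 1*22 + 1
22 = 22*1 + 0
gcd(22, 23) = 1, so the inverse exists.
Back-substitute for 1:
1 = 1*23 − 1*22
So 22⁻¹ ≡ −1 ≡ 22 (mod 23).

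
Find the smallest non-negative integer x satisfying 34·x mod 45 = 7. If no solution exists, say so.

28

gcd(34, 45) = 1, so a unique solution mod 45 exists.
34⁻¹ ≡ 4 (mod 45).
x ≡ 4·7 ≡ 28 (mod 45).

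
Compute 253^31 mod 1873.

1095

31 in binary is 11111, i.e. 31 = 16 + 8 + 4 + 2 + 1.
253^1 ≡ 253 (mod 1873)
253^2 ≡ 253^2 = 64009 ≡ 327 (mod 1873)
253^4 ≡ 327^2 = 106929 ≡ 168 (mod 1873)
253^8 ≡ 168^2 = 28224 ≡ 129 (mod 1873)
253^16 ≡ 129^2 = 16641 ≡ 1657 (mod 1873)
253^31 = 253^16 * 253^8 * 253^4 * 253^2 * 253^1 ≡ 1657 * 129 * 168 * 327 * 253 (mod 1873).
Accumulate the product:
1657 * 129 = 213753 ≡ 231
231 * 168 = 38808 ≡ 1348
1348 * 327 = 440796 ≡ 641
641 * 253 = 162173 ≡ 1095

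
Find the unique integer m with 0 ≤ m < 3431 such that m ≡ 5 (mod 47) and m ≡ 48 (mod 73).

851

47⁻¹ mod 73: 47*14 ≡ 1 (mod 73), so 47⁻¹ ≡ 14.
m = 5 + 47*((48 − 5)*14 mod 73) = 5 + 47*18 = 851.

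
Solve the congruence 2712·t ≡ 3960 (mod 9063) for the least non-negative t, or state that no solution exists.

1659

gcd(2712, 9063) = 3, and 3 | 3960, so solutions exist.
Divide through by 3: 904·t ≡ 1320 mod 3021.
904⁻¹ ≡ 919 (mod 3021).
t ≡ 919·1320 ≡ 1659 (mod 3021).
The smallest non-negative solution is t = 1659.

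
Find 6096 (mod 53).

6096 = 115·53 + 1, so 6096 ≡ 1 (mod 53).

1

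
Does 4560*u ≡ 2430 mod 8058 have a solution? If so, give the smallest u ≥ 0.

gcd(4560, 8058) = 6, and 6 | 2430, so solutions exist.
Divide through by 6: 760*u = 405 (mod 1343).
760⁻¹ ≡ 129 (mod 1343).
u ≡ 129*405 ≡ 1211 (mod 1343).
The smallest non-negative solution is u = 1211.

1211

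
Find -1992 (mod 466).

-1992 = -5*466 + 338, so -1992 ≡ 338 (mod 466).

338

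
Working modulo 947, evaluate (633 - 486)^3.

633 - 486 = 147
(147)^3 ≡ 285 (mod 947)

285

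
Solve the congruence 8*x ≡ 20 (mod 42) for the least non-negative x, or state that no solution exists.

gcd(8, 42) = 2, and 2 | 20, so solutions exist.
Divide through by 2: 4*x ≡ 10 mod 21.
4⁻¹ ≡ 16 (mod 21).
x ≡ 16*10 ≡ 13 (mod 21).
The smallest non-negative solution is x = 13.

13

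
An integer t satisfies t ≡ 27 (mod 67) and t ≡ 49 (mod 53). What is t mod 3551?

3176

67⁻¹ mod 53: 67×19 ≡ 1 (mod 53), so 67⁻¹ ≡ 19.
t = 27 + 67×((49 − 27)×19 mod 53) = 27 + 67×47 = 3176.
Check: 3176 mod 67 = 27, 3176 mod 53 = 49. ✓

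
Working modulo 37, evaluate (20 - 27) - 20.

20 - 27 = -7 ≡ 30 (mod 37)
30 - 20 = 10

10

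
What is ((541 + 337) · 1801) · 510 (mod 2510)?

1330

541 + 337 = 878
878 · 1801 = 1581278 ≡ 2488 (mod 2510)
2488 · 510 = 1268880 ≡ 1330 (mod 2510)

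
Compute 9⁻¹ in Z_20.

9

By the extended Euclidean algorithm:
20 = 2·9 + 2
9 = 4·2 + 1
2 = 2·1 + 0
gcd(9, 20) = 1, so the inverse exists.
Bézout: 1 = −4·20 + 9·9.
So 9⁻¹ ≡ 9 (mod 20).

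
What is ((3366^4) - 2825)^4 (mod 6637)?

3460

(3366)^4 ≡ 4648 (mod 6637)
4648 - 2825 = 1823
(1823)^4 ≡ 3460 (mod 6637)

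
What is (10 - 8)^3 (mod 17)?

8

10 - 8 = 2
(2)^3 ≡ 8 (mod 17)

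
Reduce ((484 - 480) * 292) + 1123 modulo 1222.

484 - 480 = 4
4 * 292 = 1168
1168 + 1123 = 2291 ≡ 1069 (mod 1222)

1069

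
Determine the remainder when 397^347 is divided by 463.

23

397^1 ≡ 397 (mod 463)
397^2 ≡ 397^2 = 157609 ≡ 189 (mod 463)
397^4 ≡ 189^2 = 35721 ≡ 70 (mod 463)
397^8 ≡ 70^2 = 4900 ≡ 270 (mod 463)
397^16 ≡ 270^2 = 72900 ≡ 209 (mod 463)
397^32 ≡ 209^2 = 43681 ≡ 159 (mod 463)
397^64 ≡ 159^2 = 25281 ≡ 279 (mod 463)
397^128 ≡ 279^2 = 77841 ≡ 57 (mod 463)
397^256 ≡ 57^2 = 3249 ≡ 8 (mod 463)
397^347 = 397^256 × 397^64 × 397^16 × 397^8 × 397^2 × 397^1 ≡ 8 × 279 × 209 × 270 × 189 × 397 (mod 463).
Accumulate the product:
8 × 279 = 2232 ≡ 380
380 × 209 = 79420 ≡ 247
247 × 270 = 66690 ≡ 18
18 × 189 = 3402 ≡ 161
161 × 397 = 63917 ≡ 23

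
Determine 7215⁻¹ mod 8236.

Run the extended Euclidean algorithm:
8236 = 1·7215 + 1021
7215 = 7·1021 + 68
1021 = 15·68 + 1
68 = 68·1 + 0
gcd(7215, 8236) = 1, so the inverse exists.
Back-substitute for 1:
1 = 1·1021 − 15·68
  = −15·7215 + 106·1021
  = 106·8236 − 121·7215
So 7215⁻¹ ≡ −121 ≡ 8115 (mod 8236).

8115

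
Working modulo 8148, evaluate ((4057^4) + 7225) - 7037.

2229

(4057)^4 ≡ 2041 (mod 8148)
2041 + 7225 = 9266 ≡ 1118 (mod 8148)
1118 - 7037 = -5919 ≡ 2229 (mod 8148)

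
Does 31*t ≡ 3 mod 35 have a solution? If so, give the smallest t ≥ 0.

8

gcd(31, 35) = 1, so a unique solution mod 35 exists.
31⁻¹ ≡ 26 (mod 35).
t ≡ 26*3 ≡ 8 (mod 35).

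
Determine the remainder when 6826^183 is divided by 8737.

Compute successive squares:
6826^1 ≡ 6826 (mod 8737)
6826^2 ≡ 6826^2 = 46594276 ≡ 8592 (mod 8737)
6826^4 ≡ 8592^2 = 73822464 ≡ 3551 (mod 8737)
6826^8 ≡ 3551^2 = 12609601 ≡ 2110 (mod 8737)
6826^16 ≡ 2110^2 = 4452100 ≡ 4967 (mod 8737)
6826^32 ≡ 4967^2 = 24671089 ≡ 6538 (mod 8737)
6826^64 ≡ 6538^2 = 42745444 ≡ 4040 (mod 8737)
6826^128 ≡ 4040^2 = 16321600 ≡ 884 (mod 8737)
6826^183 = 6826^128 × 6826^32 × 6826^16 × 6826^4 × 6826^2 × 6826^1 ≡ 884 × 6538 × 4967 × 3551 × 8592 × 6826 (mod 8737).
Accumulate the product:
884 × 6538 = 5779592 ≡ 4435
4435 × 4967 = 22028645 ≡ 2668
2668 × 3551 = 9474068 ≡ 3160
3160 × 8592 = 27150720 ≡ 4861
4861 × 6826 = 33181186 ≡ 6797

6797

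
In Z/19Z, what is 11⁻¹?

By the extended Euclidean algorithm:
19 = 1×11 + 8
11 = 1×8 + 3
8 = 2×3 + 2
3 = 1×2 + 1
2 = 2×1 + 0
gcd(11, 19) = 1, so the inverse exists.
Back-substitute for 1:
1 = 1×3 − 1×2
  = −1×8 + 3×3
  = 3×11 − 4×8
  = −4×19 + 7×11
So 11⁻¹ ≡ 7 (mod 19).

7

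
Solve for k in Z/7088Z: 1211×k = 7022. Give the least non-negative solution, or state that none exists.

gcd(1211, 7088) = 1, so a unique solution mod 7088 exists.
1211⁻¹ ≡ 4659 (mod 7088).
k ≡ 4659×7022 ≡ 4378 (mod 7088).

4378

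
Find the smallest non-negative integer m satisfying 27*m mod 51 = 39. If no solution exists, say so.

gcd(27, 51) = 3, and 3 | 39, so solutions exist.
Divide through by 3: 9*m ≡ 13 mod 17.
9⁻¹ ≡ 2 (mod 17).
m ≡ 2*13 ≡ 9 (mod 17).
The smallest non-negative solution is m = 9.

9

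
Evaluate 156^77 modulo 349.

72

156^1 ≡ 156 (mod 349)
156^2 ≡ 156^2 = 24336 ≡ 255 (mod 349)
156^4 ≡ 255^2 = 65025 ≡ 111 (mod 349)
156^8 ≡ 111^2 = 12321 ≡ 106 (mod 349)
156^16 ≡ 106^2 = 11236 ≡ 68 (mod 349)
156^32 ≡ 68^2 = 4624 ≡ 87 (mod 349)
156^64 ≡ 87^2 = 7569 ≡ 240 (mod 349)
156^77 = 156^64 * 156^8 * 156^4 * 156^1 ≡ 240 * 106 * 111 * 156 (mod 349).
Accumulate the product:
240 * 106 = 25440 ≡ 312
312 * 111 = 34632 ≡ 81
81 * 156 = 12636 ≡ 72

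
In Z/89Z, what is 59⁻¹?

89 = 1·59 + 30
59 = 1·30 + 29
30 = 1·29 + 1
29 = 29·1 + 0
gcd(59, 89) = 1, so the inverse exists.
Back-substitute for 1:
1 = 1·30 − 1·29
  = −1·59 + 2·30
  = 2·89 − 3·59
So 59⁻¹ ≡ −3 ≡ 86 (mod 89).

86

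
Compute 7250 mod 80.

7250 = 90·80 + 50, so 7250 ≡ 50 (mod 80).

50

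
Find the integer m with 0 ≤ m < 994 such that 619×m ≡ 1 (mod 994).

607

Run the extended Euclidean algorithm:
994 = 1×619 + 375
619 = 1×375 + 244
375 = 1×244 + 131
244 = 1×131 + 113
131 = 1×113 + 18
113 = 6×18 + 5
18 = 3×5 + 3
5 = 1×3 + 2
3 = 1×2 + 1
2 = 2×1 + 0
gcd(619, 994) = 1, so the inverse exists.
Back-substitute for 1:
1 = 1×3 − 1×2
  = −1×5 + 2×3
  = 2×18 − 7×5
  = −7×113 + 44×18
  = 44×131 − 51×113
  = −51×244 + 95×131
  = 95×375 − 146×244
  = −146×619 + 241×375
  = 241×994 − 387×619
So 619⁻¹ ≡ −387 ≡ 607 (mod 994).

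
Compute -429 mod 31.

5

-429 = -14·31 + 5, so -429 ≡ 5 (mod 31).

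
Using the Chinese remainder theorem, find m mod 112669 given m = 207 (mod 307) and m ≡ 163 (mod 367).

53011

307⁻¹ mod 367: 307·263 ≡ 1 (mod 367), so 307⁻¹ ≡ 263.
m = 207 + 307·((163 − 207)·263 mod 367) = 207 + 307·172 = 53011.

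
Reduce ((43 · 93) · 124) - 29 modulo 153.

127

43 · 93 = 3999 ≡ 21 (mod 153)
21 · 124 = 2604 ≡ 3 (mod 153)
3 - 29 = -26 ≡ 127 (mod 153)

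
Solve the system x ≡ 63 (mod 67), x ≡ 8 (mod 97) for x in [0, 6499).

67⁻¹ mod 97: 67×42 ≡ 1 (mod 97), so 67⁻¹ ≡ 42.
x = 63 + 67×((8 − 63)×42 mod 97) = 63 + 67×18 = 1269.

1269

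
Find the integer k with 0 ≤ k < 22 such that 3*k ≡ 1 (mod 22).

15

22 = 7*3 + 1
3 = 3*1 + 0
gcd(3, 22) = 1, so the inverse exists.
Back-substitute for 1:
1 = 1*22 − 7*3
So 3⁻¹ ≡ −7 ≡ 15 (mod 22).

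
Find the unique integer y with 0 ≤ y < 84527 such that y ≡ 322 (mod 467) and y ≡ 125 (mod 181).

467⁻¹ mod 181: 467*50 ≡ 1 (mod 181), so 467⁻¹ ≡ 50.
y = 322 + 467*((125 − 322)*50 mod 181) = 322 + 467*105 = 49357.
Check: 49357 mod 467 = 322, 49357 mod 181 = 125. ✓

49357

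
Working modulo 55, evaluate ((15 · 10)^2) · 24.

15 · 10 = 150 ≡ 40 (mod 55)
(40)^2 ≡ 5 (mod 55)
5 · 24 = 120 ≡ 10 (mod 55)

10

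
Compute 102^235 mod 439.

235 in binary is 11101011, i.e. 235 = 128 + 64 + 32 + 8 + 2 + 1.
102^1 ≡ 102 (mod 439)
102^2 ≡ 102^2 = 10404 ≡ 307 (mod 439)
102^4 ≡ 307^2 = 94249 ≡ 303 (mod 439)
102^8 ≡ 303^2 = 91809 ≡ 58 (mod 439)
102^16 ≡ 58^2 = 3364 ≡ 291 (mod 439)
102^32 ≡ 291^2 = 84681 ≡ 393 (mod 439)
102^64 ≡ 393^2 = 154449 ≡ 360 (mod 439)
102^128 ≡ 360^2 = 129600 ≡ 95 (mod 439)
102^235 = 102^128 * 102^64 * 102^32 * 102^8 * 102^2 * 102^1 ≡ 95 * 360 * 393 * 58 * 307 * 102 (mod 439).
Accumulate the product:
95 * 360 = 34200 ≡ 397
397 * 393 = 156021 ≡ 176
176 * 58 = 10208 ≡ 111
111 * 307 = 34077 ≡ 274
274 * 102 = 27948 ≡ 291

291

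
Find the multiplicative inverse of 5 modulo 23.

14

Run the extended Euclidean algorithm:
23 = 4×5 + 3
5 = 1×3 + 2
3 = 1×2 + 1
2 = 2×1 + 0
gcd(5, 23) = 1, so the inverse exists.
Back-substitute for 1:
1 = 1×3 − 1×2
  = −1×5 + 2×3
  = 2×23 − 9×5
So 5⁻¹ ≡ −9 ≡ 14 (mod 23).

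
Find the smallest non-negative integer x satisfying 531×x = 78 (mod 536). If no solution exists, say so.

306

gcd(531, 536) = 1, so a unique solution mod 536 exists.
531⁻¹ ≡ 107 (mod 536).
x ≡ 107×78 ≡ 306 (mod 536).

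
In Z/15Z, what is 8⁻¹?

2

15 = 1×8 + 7
8 = 1×7 + 1
7 = 7×1 + 0
gcd(8, 15) = 1, so the inverse exists.
Back-substitute for 1:
1 = 1×8 − 1×7
  = −1×15 + 2×8
So 8⁻¹ ≡ 2 (mod 15).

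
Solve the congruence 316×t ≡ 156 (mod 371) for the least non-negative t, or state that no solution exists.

240

gcd(316, 371) = 1, so a unique solution mod 371 exists.
316⁻¹ ≡ 344 (mod 371).
t ≡ 344×156 ≡ 240 (mod 371).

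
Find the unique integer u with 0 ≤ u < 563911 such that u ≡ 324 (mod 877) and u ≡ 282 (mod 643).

877⁻¹ mod 643: 877·327 ≡ 1 (mod 643), so 877⁻¹ ≡ 327.
u = 324 + 877·((282 − 324)·327 mod 643) = 324 + 877·412 = 361648.

361648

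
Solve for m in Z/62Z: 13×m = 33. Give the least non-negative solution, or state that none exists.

55

gcd(13, 62) = 1, so a unique solution mod 62 exists.
13⁻¹ ≡ 43 (mod 62).
m ≡ 43×33 ≡ 55 (mod 62).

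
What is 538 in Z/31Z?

538 = 17×31 + 11, so 538 ≡ 11 (mod 31).

11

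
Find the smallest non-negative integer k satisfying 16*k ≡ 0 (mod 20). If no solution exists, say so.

gcd(16, 20) = 4, and 4 | 0, so solutions exist.
Divide through by 4: 4*k ≡ 0 mod 5.
4⁻¹ ≡ 4 (mod 5).
k ≡ 4*0 ≡ 0 (mod 5).
The smallest non-negative solution is k = 0.

0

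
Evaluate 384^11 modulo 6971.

By square-and-multiply:
11 in binary is 1011, i.e. 11 = 8 + 2 + 1.
384^1 ≡ 384 (mod 6971)
384^2 ≡ 384^2 = 147456 ≡ 1065 (mod 6971)
384^4 ≡ 1065^2 = 1134225 ≡ 4923 (mod 6971)
384^8 ≡ 4923^2 = 24235929 ≡ 4733 (mod 6971)
384^11 = 384^8 × 384^2 × 384^1 ≡ 4733 × 1065 × 384 (mod 6971).
Accumulate the product:
4733 × 1065 = 5040645 ≡ 612
612 × 384 = 235008 ≡ 4965

4965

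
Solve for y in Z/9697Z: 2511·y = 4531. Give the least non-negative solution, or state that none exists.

gcd(2511, 9697) = 1, so a unique solution mod 9697 exists.
2511⁻¹ ≡ 1537 (mod 9697).
y ≡ 1537·4531 ≡ 1701 (mod 9697).

1701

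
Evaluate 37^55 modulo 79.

55 in binary is 110111, i.e. 55 = 32 + 16 + 4 + 2 + 1.
37^1 ≡ 37 (mod 79)
37^2 ≡ 37^2 = 1369 ≡ 26 (mod 79)
37^4 ≡ 26^2 = 676 ≡ 44 (mod 79)
37^8 ≡ 44^2 = 1936 ≡ 40 (mod 79)
37^16 ≡ 40^2 = 1600 ≡ 20 (mod 79)
37^32 ≡ 20^2 = 400 ≡ 5 (mod 79)
37^55 = 37^32 · 37^16 · 37^4 · 37^2 · 37^1 ≡ 5 · 20 · 44 · 26 · 37 (mod 79).
Accumulate the product:
5 · 20 = 100 ≡ 21
21 · 44 = 924 ≡ 55
55 · 26 = 1430 ≡ 8
8 · 37 = 296 ≡ 59

59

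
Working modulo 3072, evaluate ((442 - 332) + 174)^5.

2048

442 - 332 = 110
110 + 174 = 284
(284)^5 ≡ 2048 (mod 3072)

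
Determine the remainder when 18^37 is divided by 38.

18

37 in binary is 100101, i.e. 37 = 32 + 4 + 1.
18^1 ≡ 18 (mod 38)
18^2 ≡ 18^2 = 324 ≡ 20 (mod 38)
18^4 ≡ 20^2 = 400 ≡ 20 (mod 38)
18^8 ≡ 20^2 = 400 ≡ 20 (mod 38)
18^16 ≡ 20^2 = 400 ≡ 20 (mod 38)
18^32 ≡ 20^2 = 400 ≡ 20 (mod 38)
18^37 = 18^32 × 18^4 × 18^1 ≡ 20 × 20 × 18 (mod 38).
Accumulate the product:
20 × 20 = 400 ≡ 20
20 × 18 = 360 ≡ 18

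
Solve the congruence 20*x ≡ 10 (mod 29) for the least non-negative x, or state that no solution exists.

15

gcd(20, 29) = 1, so a unique solution mod 29 exists.
20⁻¹ ≡ 16 (mod 29).
x ≡ 16*10 ≡ 15 (mod 29).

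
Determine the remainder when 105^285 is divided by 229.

Using repeated squaring:
285 in binary is 100011101, i.e. 285 = 256 + 16 + 8 + 4 + 1.
105^1 ≡ 105 (mod 229)
105^2 ≡ 105^2 = 11025 ≡ 33 (mod 229)
105^4 ≡ 33^2 = 1089 ≡ 173 (mod 229)
105^8 ≡ 173^2 = 29929 ≡ 159 (mod 229)
105^16 ≡ 159^2 = 25281 ≡ 91 (mod 229)
105^32 ≡ 91^2 = 8281 ≡ 37 (mod 229)
105^64 ≡ 37^2 = 1369 ≡ 224 (mod 229)
105^128 ≡ 224^2 = 50176 ≡ 25 (mod 229)
105^256 ≡ 25^2 = 625 ≡ 167 (mod 229)
105^285 = 105^256 × 105^16 × 105^8 × 105^4 × 105^1 ≡ 167 × 91 × 159 × 173 × 105 (mod 229).
Accumulate the product:
167 × 91 = 15197 ≡ 83
83 × 159 = 13197 ≡ 144
144 × 173 = 24912 ≡ 180
180 × 105 = 18900 ≡ 122

122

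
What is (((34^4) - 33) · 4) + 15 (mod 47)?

(34)^4 ≡ 32 (mod 47)
32 - 33 = -1 ≡ 46 (mod 47)
46 · 4 = 184 ≡ 43 (mod 47)
43 + 15 = 58 ≡ 11 (mod 47)

11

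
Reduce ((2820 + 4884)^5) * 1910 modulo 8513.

7207

2820 + 4884 = 7704
(7704)^5 ≡ 5223 (mod 8513)
5223 * 1910 = 9975930 ≡ 7207 (mod 8513)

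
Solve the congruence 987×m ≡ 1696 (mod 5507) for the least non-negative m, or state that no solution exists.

1179

gcd(987, 5507) = 1, so a unique solution mod 5507 exists.
987⁻¹ ≡ 491 (mod 5507).
m ≡ 491×1696 ≡ 1179 (mod 5507).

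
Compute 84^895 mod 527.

Using repeated squaring:
84^1 ≡ 84 (mod 527)
84^2 ≡ 84^2 = 7056 ≡ 205 (mod 527)
84^4 ≡ 205^2 = 42025 ≡ 392 (mod 527)
84^8 ≡ 392^2 = 153664 ≡ 307 (mod 527)
84^16 ≡ 307^2 = 94249 ≡ 443 (mod 527)
84^32 ≡ 443^2 = 196249 ≡ 205 (mod 527)
84^64 ≡ 205^2 = 42025 ≡ 392 (mod 527)
84^128 ≡ 392^2 = 153664 ≡ 307 (mod 527)
84^256 ≡ 307^2 = 94249 ≡ 443 (mod 527)
84^512 ≡ 443^2 = 196249 ≡ 205 (mod 527)
84^895 = 84^512 · 84^256 · 84^64 · 84^32 · 84^16 · 84^8 · 84^4 · 84^2 · 84^1 ≡ 205 · 443 · 392 · 205 · 443 · 307 · 392 · 205 · 84 (mod 527).
Accumulate the product:
205 · 443 = 90815 ≡ 171
171 · 392 = 67032 ≡ 103
103 · 205 = 21115 ≡ 35
35 · 443 = 15505 ≡ 222
222 · 307 = 68154 ≡ 171
171 · 392 = 67032 ≡ 103
103 · 205 = 21115 ≡ 35
35 · 84 = 2940 ≡ 305

305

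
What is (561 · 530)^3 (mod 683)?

234

561 · 530 = 297330 ≡ 225 (mod 683)
(225)^3 ≡ 234 (mod 683)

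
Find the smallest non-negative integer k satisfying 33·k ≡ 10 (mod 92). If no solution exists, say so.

gcd(33, 92) = 1, so a unique solution mod 92 exists.
33⁻¹ ≡ 53 (mod 92).
k ≡ 53·10 ≡ 70 (mod 92).

70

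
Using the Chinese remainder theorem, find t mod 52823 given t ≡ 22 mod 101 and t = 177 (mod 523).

51431

101⁻¹ mod 523: 101×145 ≡ 1 (mod 523), so 101⁻¹ ≡ 145.
t = 22 + 101×((177 − 22)×145 mod 523) = 22 + 101×509 = 51431.
Check: 51431 mod 101 = 22, 51431 mod 523 = 177. ✓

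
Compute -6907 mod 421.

250

-6907 = -17*421 + 250, so -6907 ≡ 250 (mod 421).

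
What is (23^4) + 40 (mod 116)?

89

(23)^4 ≡ 49 (mod 116)
49 + 40 = 89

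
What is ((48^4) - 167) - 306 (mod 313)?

89

(48)^4 ≡ 249 (mod 313)
249 - 167 = 82
82 - 306 = -224 ≡ 89 (mod 313)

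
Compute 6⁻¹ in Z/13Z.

13 = 2*6 + 1
6 = 6*1 + 0
gcd(6, 13) = 1, so the inverse exists.
Back-substitute for 1:
1 = 1*13 − 2*6
So 6⁻¹ ≡ −2 ≡ 11 (mod 13).

11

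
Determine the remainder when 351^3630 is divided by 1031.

243

3630 in binary is 111000101110, i.e. 3630 = 2048 + 1024 + 512 + 32 + 8 + 4 + 2.
351^1 ≡ 351 (mod 1031)
351^2 ≡ 351^2 = 123201 ≡ 512 (mod 1031)
351^4 ≡ 512^2 = 262144 ≡ 270 (mod 1031)
351^8 ≡ 270^2 = 72900 ≡ 730 (mod 1031)
351^16 ≡ 730^2 = 532900 ≡ 904 (mod 1031)
351^32 ≡ 904^2 = 817216 ≡ 664 (mod 1031)
351^64 ≡ 664^2 = 440896 ≡ 659 (mod 1031)
351^128 ≡ 659^2 = 434281 ≡ 230 (mod 1031)
351^256 ≡ 230^2 = 52900 ≡ 319 (mod 1031)
351^512 ≡ 319^2 = 101761 ≡ 723 (mod 1031)
351^1024 ≡ 723^2 = 522729 ≡ 12 (mod 1031)
351^2048 ≡ 12^2 = 144 (mod 1031)
351^3630 = 351^2048 · 351^1024 · 351^512 · 351^32 · 351^8 · 351^4 · 351^2 ≡ 144 · 12 · 723 · 664 · 730 · 270 · 512 (mod 1031).
Accumulate the product:
144 · 12 = 1728 ≡ 697
697 · 723 = 503931 ≡ 803
803 · 664 = 533192 ≡ 165
165 · 730 = 120450 ≡ 854
854 · 270 = 230580 ≡ 667
667 · 512 = 341504 ≡ 243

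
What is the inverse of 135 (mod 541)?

537

Run the extended Euclidean algorithm:
541 = 4·135 + 1
135 = 135·1 + 0
gcd(135, 541) = 1, so the inverse exists.
Back-substitute for 1:
1 = 1·541 − 4·135
So 135⁻¹ ≡ −4 ≡ 537 (mod 541).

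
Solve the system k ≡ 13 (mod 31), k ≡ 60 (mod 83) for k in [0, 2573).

1222

31⁻¹ mod 83: 31*75 ≡ 1 (mod 83), so 31⁻¹ ≡ 75.
k = 13 + 31*((60 − 13)*75 mod 83) = 13 + 31*39 = 1222.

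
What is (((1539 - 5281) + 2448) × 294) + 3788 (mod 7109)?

129

1539 - 5281 = -3742 ≡ 3367 (mod 7109)
3367 + 2448 = 5815
5815 × 294 = 1709610 ≡ 3450 (mod 7109)
3450 + 3788 = 7238 ≡ 129 (mod 7109)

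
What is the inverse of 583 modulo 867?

58

By the extended Euclidean algorithm:
867 = 1*583 + 284
583 = 2*284 + 15
284 = 18*15 + 14
15 = 1*14 + 1
14 = 14*1 + 0
gcd(583, 867) = 1, so the inverse exists.
Back-substitute for 1:
1 = 1*15 − 1*14
  = −1*284 + 19*15
  = 19*583 − 39*284
  = −39*867 + 58*583
So 583⁻¹ ≡ 58 (mod 867).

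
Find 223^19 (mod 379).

282

19 in binary is 10011, i.e. 19 = 16 + 2 + 1.
223^1 ≡ 223 (mod 379)
223^2 ≡ 223^2 = 49729 ≡ 80 (mod 379)
223^4 ≡ 80^2 = 6400 ≡ 336 (mod 379)
223^8 ≡ 336^2 = 112896 ≡ 333 (mod 379)
223^16 ≡ 333^2 = 110889 ≡ 221 (mod 379)
223^19 = 223^16 * 223^2 * 223^1 ≡ 221 * 80 * 223 (mod 379).
Accumulate the product:
221 * 80 = 17680 ≡ 246
246 * 223 = 54858 ≡ 282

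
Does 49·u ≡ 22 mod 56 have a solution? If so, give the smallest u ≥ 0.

gcd(49, 56) = 7, and 7 does not divide 22.
So the congruence has no solution.

no solution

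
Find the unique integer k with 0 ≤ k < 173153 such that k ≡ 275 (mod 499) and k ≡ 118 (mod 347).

499⁻¹ mod 347: 499·121 ≡ 1 (mod 347), so 499⁻¹ ≡ 121.
k = 275 + 499·((118 − 275)·121 mod 347) = 275 + 499·88 = 44187.

44187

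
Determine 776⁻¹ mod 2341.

2341 = 3×776 + 13
776 = 59×13 + 9
13 = 1×9 + 4
9 = 2×4 + 1
4 = 4×1 + 0
gcd(776, 2341) = 1, so the inverse exists.
Back-substitute for 1:
1 = 1×9 − 2×4
  = −2×13 + 3×9
  = 3×776 − 179×13
  = −179×2341 + 540×776
So 776⁻¹ ≡ 540 (mod 2341).

540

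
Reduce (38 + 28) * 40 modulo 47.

38 + 28 = 66 ≡ 19 (mod 47)
19 * 40 = 760 ≡ 8 (mod 47)

8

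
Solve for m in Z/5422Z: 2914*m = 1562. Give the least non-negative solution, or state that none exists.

1450

gcd(2914, 5422) = 2, and 2 | 1562, so solutions exist.
Divide through by 2: 1457*m ≡ 781 mod 2711.
1457⁻¹ ≡ 828 (mod 2711).
m ≡ 828*781 ≡ 1450 (mod 2711).
The smallest non-negative solution is m = 1450.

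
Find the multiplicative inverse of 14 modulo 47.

Apply the Euclidean algorithm and back-substitute:
47 = 3*14 + 5
14 = 2*5 + 4
5 = 1*4 + 1
4 = 4*1 + 0
gcd(14, 47) = 1, so the inverse exists.
Back-substitute for 1:
1 = 1*5 − 1*4
  = −1*14 + 3*5
  = 3*47 − 10*14
So 14⁻¹ ≡ −10 ≡ 37 (mod 47).

37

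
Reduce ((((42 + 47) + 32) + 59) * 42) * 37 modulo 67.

62

42 + 47 = 89 ≡ 22 (mod 67)
22 + 32 = 54
54 + 59 = 113 ≡ 46 (mod 67)
46 * 42 = 1932 ≡ 56 (mod 67)
56 * 37 = 2072 ≡ 62 (mod 67)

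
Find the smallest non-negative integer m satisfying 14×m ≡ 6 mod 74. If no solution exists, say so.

11

gcd(14, 74) = 2, and 2 | 6, so solutions exist.
Divide through by 2: 7×m mod 37 = 3.
7⁻¹ ≡ 16 (mod 37).
m ≡ 16×3 ≡ 11 (mod 37).
The smallest non-negative solution is m = 11.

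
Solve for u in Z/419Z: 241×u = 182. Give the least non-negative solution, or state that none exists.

192

gcd(241, 419) = 1, so a unique solution mod 419 exists.
241⁻¹ ≡ 153 (mod 419).
u ≡ 153×182 ≡ 192 (mod 419).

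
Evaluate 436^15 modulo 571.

306

Compute successive squares:
436^1 ≡ 436 (mod 571)
436^2 ≡ 436^2 = 190096 ≡ 524 (mod 571)
436^4 ≡ 524^2 = 274576 ≡ 496 (mod 571)
436^8 ≡ 496^2 = 246016 ≡ 486 (mod 571)
436^15 = 436^8 · 436^4 · 436^2 · 436^1 ≡ 486 · 496 · 524 · 436 (mod 571).
Accumulate the product:
486 · 496 = 241056 ≡ 94
94 · 524 = 49256 ≡ 150
150 · 436 = 65400 ≡ 306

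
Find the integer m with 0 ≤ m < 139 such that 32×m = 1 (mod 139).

By the extended Euclidean algorithm:
139 = 4×32 + 11
32 = 2×11 + 10
11 = 1×10 + 1
10 = 10×1 + 0
gcd(32, 139) = 1, so the inverse exists.
Bézout: 1 = 3×139 − 13×32.
So 32⁻¹ ≡ −13 ≡ 126 (mod 139).

126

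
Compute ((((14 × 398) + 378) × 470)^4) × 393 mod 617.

79

14 × 398 = 5572 ≡ 19 (mod 617)
19 + 378 = 397
397 × 470 = 186590 ≡ 256 (mod 617)
(256)^4 ≡ 63 (mod 617)
63 × 393 = 24759 ≡ 79 (mod 617)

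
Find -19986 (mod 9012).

-19986 = -3×9012 + 7050, so -19986 ≡ 7050 (mod 9012).

7050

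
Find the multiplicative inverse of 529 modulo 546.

Run the extended Euclidean algorithm:
546 = 1×529 + 17
529 = 31×17 + 2
17 = 8×2 + 1
2 = 2×1 + 0
gcd(529, 546) = 1, so the inverse exists.
Bézout: 1 = 249×546 − 257×529.
So 529⁻¹ ≡ −257 ≡ 289 (mod 546).

289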